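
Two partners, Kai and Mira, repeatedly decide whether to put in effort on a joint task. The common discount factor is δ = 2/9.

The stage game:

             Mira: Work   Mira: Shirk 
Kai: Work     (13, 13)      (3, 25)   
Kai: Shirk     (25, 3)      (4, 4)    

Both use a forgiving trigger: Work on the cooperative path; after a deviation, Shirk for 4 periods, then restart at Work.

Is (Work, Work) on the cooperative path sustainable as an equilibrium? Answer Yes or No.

Comparing payoff streams over the 5 periods until play realigns: cooperate → 13(1+δ+…+δ^4); deviate → 25 + 4(δ+…+δ^4).
Cooperation is sustained iff (13−4)(δ+…+δ^4) ≥ 25−13.
δ+…+δ^4 = 2/9·(1−(2/9)^4)/(1−2/9) = 0.2850, and (25−13)/(13−4) = 1.3333.
0.2850 < 1.3333, so cooperation is not sustainable.

No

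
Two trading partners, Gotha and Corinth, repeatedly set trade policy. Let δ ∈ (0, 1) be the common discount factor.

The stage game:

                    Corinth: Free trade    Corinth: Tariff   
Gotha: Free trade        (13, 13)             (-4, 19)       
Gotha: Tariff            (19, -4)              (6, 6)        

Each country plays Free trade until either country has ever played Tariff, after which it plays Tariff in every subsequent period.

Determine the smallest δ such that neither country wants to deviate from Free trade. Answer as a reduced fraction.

6/13

Cooperation forever yields 13 each period: 13/(1−δ).
Deviating yields 19 once, then 6 forever: 19 + 6δ/(1−δ).
No profitable deviation requires 13/(1−δ) ≥ 19 + 6δ/(1−δ).
Multiplying by (1−δ): 13 ≥ 19(1−δ) + 6δ = 19 − 13δ.
So 13δ ≥ 6, i.e. δ ≥ 6/13.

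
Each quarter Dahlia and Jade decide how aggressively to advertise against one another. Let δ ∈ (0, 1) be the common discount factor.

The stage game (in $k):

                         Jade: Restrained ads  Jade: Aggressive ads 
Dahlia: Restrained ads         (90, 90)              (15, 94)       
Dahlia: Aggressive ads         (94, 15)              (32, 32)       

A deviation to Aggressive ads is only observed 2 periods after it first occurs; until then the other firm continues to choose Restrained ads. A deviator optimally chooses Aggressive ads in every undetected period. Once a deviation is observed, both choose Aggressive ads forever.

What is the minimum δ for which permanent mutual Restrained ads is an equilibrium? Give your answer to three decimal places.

0.254

The best deviation is to choose Aggressive ads for all 2 undetected periods, earning 94 each, then 32 forever once detected.
Deviation value: 94(1−δ^2)/(1−δ) + 32δ^2/(1−δ); cooperation value: 90/(1−δ).
IC: 90 ≥ 94(1−δ^2) + 32δ^2 = 94 − 62δ^2.
So δ^2 ≥ 4/62 = 2/31, giving δ ≥ (2/31)^(1/2) ≈ 0.254.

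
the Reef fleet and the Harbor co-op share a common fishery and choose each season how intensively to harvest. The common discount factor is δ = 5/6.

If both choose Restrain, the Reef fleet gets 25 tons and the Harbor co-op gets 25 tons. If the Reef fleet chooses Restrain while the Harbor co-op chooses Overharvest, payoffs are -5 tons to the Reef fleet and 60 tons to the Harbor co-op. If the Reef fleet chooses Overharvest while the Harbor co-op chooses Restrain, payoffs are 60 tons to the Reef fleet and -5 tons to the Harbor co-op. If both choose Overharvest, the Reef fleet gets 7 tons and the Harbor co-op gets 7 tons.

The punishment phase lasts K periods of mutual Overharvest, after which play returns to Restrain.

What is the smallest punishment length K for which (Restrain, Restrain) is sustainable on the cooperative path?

3

No profitable deviation requires (25−7)(δ+…+δ^K) ≥ 60−25, i.e. δ+…+δ^K ≥ 35/18 ≈ 1.9444.
With δ = 5/6, the partial sums are K=1: 0.8333, K=2: 1.5278, K=3: 2.1065.
K = 3 is the first length at which the sum reaches 1.9444.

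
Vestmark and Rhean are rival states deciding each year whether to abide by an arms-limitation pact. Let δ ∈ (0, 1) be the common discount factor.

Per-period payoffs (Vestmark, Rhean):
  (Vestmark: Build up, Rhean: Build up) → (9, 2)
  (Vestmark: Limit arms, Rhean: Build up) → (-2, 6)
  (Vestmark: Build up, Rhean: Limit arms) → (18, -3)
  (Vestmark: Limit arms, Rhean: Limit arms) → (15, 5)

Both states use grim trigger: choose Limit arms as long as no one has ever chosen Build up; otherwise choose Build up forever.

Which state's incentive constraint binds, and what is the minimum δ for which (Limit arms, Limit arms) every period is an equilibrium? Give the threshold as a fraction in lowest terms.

Vestmark; δ ≥ 1/3

Vestmark: cooperation gives 15 each period; deviation gives 18 once then 9 forever.
  15/(1−δ) ≥ 18 + 9δ/(1−δ) ⇒ δ ≥ 3/9 = 1/3.
Rhean: cooperation gives 5 each period; deviation gives 6 once then 2 forever.
  δ ≥ 1/4.
Both must hold, so the binding constraint is Vestmark's: δ ≥ 1/3.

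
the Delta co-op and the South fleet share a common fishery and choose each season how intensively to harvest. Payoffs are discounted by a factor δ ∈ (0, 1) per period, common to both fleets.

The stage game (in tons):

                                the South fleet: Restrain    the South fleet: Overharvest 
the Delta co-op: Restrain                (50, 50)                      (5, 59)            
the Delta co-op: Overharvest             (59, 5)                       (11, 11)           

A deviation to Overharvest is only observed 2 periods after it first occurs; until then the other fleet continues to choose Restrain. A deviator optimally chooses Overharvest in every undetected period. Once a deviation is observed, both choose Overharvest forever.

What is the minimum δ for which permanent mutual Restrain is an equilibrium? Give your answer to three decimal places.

Deviating for the 2 undetected periods gains 59−50 = 9 per period over cooperation, then loses 50−11 = 39 per period forever once punishment starts.
Gain: 9(1 + δ + … + δ^1); loss: 39·δ^2/(1−δ).
No profitable deviation ⇔ 9(1−δ^2) ≤ 39·δ^2, i.e. δ^2 ≥ 9/(9+39) = 3/16.
Hence δ ≥ (3/16)^(1/2) ≈ 0.433.

0.433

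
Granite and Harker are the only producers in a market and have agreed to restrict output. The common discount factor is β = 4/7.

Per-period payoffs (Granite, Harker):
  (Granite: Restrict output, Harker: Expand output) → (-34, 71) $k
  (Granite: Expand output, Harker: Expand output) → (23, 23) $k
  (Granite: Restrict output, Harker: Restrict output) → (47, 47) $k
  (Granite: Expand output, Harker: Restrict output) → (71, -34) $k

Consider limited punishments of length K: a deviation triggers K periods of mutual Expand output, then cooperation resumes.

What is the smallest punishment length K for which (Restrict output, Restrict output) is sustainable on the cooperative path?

Need Σ_{k=1}^{K} β^k ≥ (71−47)/(47−23) = 1.0000 at β = 4/7.
At K = 2 the sum is 0.8980 < 1.0000; at K = 3 it is 1.0845 ≥ 1.0000.
So the minimum punishment length is K = 3.

3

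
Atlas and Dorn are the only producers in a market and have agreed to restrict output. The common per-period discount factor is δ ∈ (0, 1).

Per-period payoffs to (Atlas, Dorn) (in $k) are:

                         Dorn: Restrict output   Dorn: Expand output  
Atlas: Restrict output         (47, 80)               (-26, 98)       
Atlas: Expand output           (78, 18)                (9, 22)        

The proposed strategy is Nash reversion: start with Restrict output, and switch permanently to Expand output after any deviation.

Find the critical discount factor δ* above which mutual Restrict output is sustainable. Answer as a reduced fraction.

For Atlas: deviation gain 78−47 = 31, per-period punishment loss 47−9 = 38. IC gives δ ≥ 31/69.
For Dorn: gain 18, loss 58 per period, so δ ≥ 18/76 = 9/38.
The tighter constraint is Atlas's, so cooperation needs δ ≥ 31/69.

31/69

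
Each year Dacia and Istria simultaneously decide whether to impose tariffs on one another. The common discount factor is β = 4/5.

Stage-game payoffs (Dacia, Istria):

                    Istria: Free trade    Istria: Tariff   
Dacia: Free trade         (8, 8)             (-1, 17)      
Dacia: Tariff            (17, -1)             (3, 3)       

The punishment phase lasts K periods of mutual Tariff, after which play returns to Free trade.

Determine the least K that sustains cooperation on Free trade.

No profitable deviation requires (8−3)(β+…+β^K) ≥ 17−8, i.e. β+…+β^K ≥ 9/5 ≈ 1.8000.
With β = 4/5, the partial sums are K=1: 0.8000, K=2: 1.4400, K=3: 1.9520.
K = 3 is the first length at which the sum reaches 1.8000.

3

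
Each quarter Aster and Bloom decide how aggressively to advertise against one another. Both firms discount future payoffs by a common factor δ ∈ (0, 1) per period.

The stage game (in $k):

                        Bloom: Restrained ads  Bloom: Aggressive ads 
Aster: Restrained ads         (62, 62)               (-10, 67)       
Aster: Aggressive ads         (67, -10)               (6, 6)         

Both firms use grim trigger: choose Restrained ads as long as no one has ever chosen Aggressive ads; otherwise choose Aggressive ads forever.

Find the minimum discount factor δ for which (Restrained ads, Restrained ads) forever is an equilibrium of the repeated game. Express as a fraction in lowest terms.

5/61

One-period gain from deviating is 67 − 62 = 5. The loss is 62 − 6 = 56 in every subsequent period, with present value 56·δ/(1−δ).
Deviation is unprofitable when 56·δ/(1−δ) ≥ 5, i.e. δ/(1−δ) ≥ 5/56.
Equivalently δ ≥ 5/(5+56) = 5/61.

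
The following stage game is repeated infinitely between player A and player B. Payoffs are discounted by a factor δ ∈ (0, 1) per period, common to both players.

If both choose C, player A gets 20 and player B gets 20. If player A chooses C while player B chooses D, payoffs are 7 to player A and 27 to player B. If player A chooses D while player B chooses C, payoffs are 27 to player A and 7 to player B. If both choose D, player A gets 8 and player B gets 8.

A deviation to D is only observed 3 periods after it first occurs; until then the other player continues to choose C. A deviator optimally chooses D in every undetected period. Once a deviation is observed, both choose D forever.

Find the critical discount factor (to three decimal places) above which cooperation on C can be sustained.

The best deviation is to choose D for all 3 undetected periods, earning 27 each, then 8 forever once detected.
Deviation value: 27(1−δ^3)/(1−δ) + 8δ^3/(1−δ); cooperation value: 20/(1−δ).
IC: 20 ≥ 27(1−δ^3) + 8δ^3 = 27 − 19δ^3.
So δ^3 ≥ 7/19, giving δ ≥ (7/19)^(1/3) ≈ 0.717.

0.717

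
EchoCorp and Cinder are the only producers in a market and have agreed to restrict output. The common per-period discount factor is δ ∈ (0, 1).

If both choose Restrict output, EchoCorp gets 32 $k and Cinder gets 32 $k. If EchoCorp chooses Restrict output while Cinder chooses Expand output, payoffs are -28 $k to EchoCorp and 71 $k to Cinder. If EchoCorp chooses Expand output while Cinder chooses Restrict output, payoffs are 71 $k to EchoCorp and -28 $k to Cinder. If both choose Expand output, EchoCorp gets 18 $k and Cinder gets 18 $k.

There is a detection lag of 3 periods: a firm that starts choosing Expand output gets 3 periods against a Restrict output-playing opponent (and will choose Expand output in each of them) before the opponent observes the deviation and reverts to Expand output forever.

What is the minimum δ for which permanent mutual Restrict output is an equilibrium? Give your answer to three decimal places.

Deviating for the 3 undetected periods gains 71−32 = 39 per period over cooperation, then loses 32−18 = 14 per period forever once punishment starts.
Gain: 39(1 + δ + … + δ^2); loss: 14·δ^3/(1−δ).
No profitable deviation ⇔ 39(1−δ^3) ≤ 14·δ^3, i.e. δ^3 ≥ 39/(39+14) = 39/53.
Hence δ ≥ (39/53)^(1/3) ≈ 0.903.

0.903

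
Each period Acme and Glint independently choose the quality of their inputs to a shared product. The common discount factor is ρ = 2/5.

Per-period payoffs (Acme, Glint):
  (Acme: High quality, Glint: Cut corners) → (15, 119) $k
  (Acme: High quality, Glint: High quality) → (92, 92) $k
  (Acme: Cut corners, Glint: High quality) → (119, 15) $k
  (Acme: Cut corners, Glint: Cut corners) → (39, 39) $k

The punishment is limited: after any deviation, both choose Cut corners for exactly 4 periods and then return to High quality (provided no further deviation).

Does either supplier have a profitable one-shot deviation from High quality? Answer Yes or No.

Comparing payoff streams over the 5 periods until play realigns: cooperate → 92(1+ρ+…+ρ^4); deviate → 119 + 39(ρ+…+ρ^4).
Cooperation is sustained iff (92−39)(ρ+…+ρ^4) ≥ 119−92.
ρ+…+ρ^4 = 2/5·(1−(2/5)^4)/(1−2/5) = 0.6496, and (119−92)/(92−39) = 0.5094.
0.6496 ≥ 0.5094, so cooperation is sustainable.

No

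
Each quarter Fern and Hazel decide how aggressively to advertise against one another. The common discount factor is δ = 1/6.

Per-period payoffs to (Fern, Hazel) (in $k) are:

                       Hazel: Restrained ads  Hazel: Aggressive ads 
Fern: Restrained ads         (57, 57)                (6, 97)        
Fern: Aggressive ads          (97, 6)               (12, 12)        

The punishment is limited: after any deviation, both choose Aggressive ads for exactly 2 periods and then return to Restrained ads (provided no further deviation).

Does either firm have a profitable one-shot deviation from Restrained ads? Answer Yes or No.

Yes

A one-shot deviation gives 97 now, then 12 for 2 periods, then back to 57.
Gain from deviating: (97−57) today; loss: (57−12) in each of the next 2 periods.
No-deviation condition: (57−12)(δ+…+δ^2) ≥ 97−57, i.e. δ+…+δ^2 ≥ 8/9.
At δ = 1/6: δ+…+δ^2 = 0.1944 < 0.8889.
So cooperation is not sustainable.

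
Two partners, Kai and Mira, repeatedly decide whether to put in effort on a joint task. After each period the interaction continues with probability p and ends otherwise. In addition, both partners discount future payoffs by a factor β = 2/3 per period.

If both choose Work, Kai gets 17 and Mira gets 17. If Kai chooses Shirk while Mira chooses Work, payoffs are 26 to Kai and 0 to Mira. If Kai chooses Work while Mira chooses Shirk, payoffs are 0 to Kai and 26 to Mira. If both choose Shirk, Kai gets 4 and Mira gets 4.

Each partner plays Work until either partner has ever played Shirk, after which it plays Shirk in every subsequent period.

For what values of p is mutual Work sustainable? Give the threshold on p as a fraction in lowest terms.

27/44

With continuation probability p and discount β, the effective per-period discount factor is βp.
Grim-trigger IC: βp ≥ (26−17)/(26−4) = 9/22.
So p ≥ (9/22)/(2/3) = 27/44.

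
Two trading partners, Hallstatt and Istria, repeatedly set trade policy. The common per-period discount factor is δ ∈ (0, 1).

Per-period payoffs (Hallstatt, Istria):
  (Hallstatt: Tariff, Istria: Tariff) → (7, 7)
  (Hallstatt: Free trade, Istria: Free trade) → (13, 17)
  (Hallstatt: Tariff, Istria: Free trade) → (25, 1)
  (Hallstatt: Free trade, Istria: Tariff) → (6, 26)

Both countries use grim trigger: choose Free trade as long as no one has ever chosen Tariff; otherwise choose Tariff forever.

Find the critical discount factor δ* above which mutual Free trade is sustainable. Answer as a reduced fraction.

For Hallstatt: deviation gain 25−13 = 12, per-period punishment loss 13−7 = 6. IC gives δ ≥ 12/18 = 2/3.
For Istria: gain 9, loss 10 per period, so δ ≥ 9/19.
The tighter constraint is Hallstatt's, so cooperation needs δ ≥ 2/3.

2/3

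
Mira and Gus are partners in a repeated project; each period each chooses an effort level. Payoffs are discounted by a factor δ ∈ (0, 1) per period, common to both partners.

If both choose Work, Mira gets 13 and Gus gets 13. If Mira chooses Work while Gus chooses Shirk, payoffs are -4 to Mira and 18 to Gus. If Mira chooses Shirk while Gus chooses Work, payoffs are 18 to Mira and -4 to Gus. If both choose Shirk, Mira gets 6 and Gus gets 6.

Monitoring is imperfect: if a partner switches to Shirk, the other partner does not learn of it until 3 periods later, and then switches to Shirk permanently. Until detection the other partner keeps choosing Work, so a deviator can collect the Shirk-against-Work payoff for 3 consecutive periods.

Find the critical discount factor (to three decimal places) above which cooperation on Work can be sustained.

The best deviation is to choose Shirk for all 3 undetected periods, earning 18 each, then 6 forever once detected.
Deviation value: 18(1−δ^3)/(1−δ) + 6δ^3/(1−δ); cooperation value: 13/(1−δ).
IC: 13 ≥ 18(1−δ^3) + 6δ^3 = 18 − 12δ^3.
So δ^3 ≥ 5/12, giving δ ≥ (5/12)^(1/3) ≈ 0.747.

0.747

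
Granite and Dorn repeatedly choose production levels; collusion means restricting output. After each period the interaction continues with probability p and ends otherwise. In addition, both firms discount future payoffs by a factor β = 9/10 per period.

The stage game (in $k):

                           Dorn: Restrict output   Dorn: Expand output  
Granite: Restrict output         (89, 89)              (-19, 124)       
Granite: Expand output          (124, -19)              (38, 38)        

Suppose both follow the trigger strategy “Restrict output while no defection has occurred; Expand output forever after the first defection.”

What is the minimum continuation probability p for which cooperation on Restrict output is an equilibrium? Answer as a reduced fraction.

Expected continuation weight on next period's payoff is β·p = 9/10·p, which plays the role of the discount factor.
Cooperation requires 9/10·p ≥ (124−89)/(124−38) = 35/86, hence p ≥ 175/387.

175/387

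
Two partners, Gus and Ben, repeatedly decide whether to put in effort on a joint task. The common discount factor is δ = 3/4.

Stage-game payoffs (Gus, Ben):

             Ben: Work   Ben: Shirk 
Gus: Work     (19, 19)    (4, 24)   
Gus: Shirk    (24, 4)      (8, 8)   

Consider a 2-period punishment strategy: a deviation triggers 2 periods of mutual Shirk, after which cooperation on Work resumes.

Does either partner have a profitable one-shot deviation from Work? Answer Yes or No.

No

A one-shot deviation gives 24 now, then 8 for 2 periods, then back to 19.
Gain from deviating: (24−19) today; loss: (19−8) in each of the next 2 periods.
No-deviation condition: (19−8)(δ+…+δ^2) ≥ 24−19, i.e. δ+…+δ^2 ≥ 5/11.
At δ = 3/4: δ+…+δ^2 = 1.3125 ≥ 0.4545.
So cooperation is sustainable.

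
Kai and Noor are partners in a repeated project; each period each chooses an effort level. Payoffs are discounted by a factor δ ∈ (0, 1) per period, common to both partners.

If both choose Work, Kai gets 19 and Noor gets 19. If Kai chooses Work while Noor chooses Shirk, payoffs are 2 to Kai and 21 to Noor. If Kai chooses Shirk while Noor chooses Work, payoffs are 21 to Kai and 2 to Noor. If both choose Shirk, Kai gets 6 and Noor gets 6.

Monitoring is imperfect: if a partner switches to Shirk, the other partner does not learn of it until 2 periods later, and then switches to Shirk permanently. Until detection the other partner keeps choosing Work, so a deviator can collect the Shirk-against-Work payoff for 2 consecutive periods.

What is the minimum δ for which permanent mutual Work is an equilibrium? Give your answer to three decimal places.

A deviator earns 21 for 2 periods, then 6 forever; cooperating earns 19 forever. Multiplying the IC by (1−δ):
19 ≥ 21(1−δ^2) + 6δ^2, so 15·δ^2 ≥ 2 and δ^2 ≥ 2/15.
δ ≥ (2/15)^(1/2) ≈ 0.365.

0.365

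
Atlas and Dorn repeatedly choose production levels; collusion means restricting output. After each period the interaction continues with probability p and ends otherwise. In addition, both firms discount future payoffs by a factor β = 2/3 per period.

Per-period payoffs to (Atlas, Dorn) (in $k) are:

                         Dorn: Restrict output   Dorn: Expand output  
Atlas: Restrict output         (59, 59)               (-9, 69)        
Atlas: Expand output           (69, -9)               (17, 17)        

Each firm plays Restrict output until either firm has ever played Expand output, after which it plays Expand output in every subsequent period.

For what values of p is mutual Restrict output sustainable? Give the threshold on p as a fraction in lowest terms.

Expected continuation weight on next period's payoff is β·p = 2/3·p, which plays the role of the discount factor.
Cooperation requires 2/3·p ≥ (69−59)/(69−17) = 5/26, hence p ≥ 15/52.

15/52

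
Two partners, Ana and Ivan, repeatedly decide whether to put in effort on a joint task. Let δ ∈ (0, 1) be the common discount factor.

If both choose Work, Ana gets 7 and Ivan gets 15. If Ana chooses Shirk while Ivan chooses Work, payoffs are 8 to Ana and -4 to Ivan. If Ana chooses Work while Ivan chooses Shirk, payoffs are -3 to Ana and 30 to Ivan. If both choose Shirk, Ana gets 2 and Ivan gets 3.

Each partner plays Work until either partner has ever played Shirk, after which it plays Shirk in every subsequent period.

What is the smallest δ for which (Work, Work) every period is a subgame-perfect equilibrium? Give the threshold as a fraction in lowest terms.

For Ana: deviation gain 8−7 = 1, per-period punishment loss 7−2 = 5. IC gives δ ≥ 1/6.
For Ivan: gain 15, loss 12 per period, so δ ≥ 15/27 = 5/9.
The tighter constraint is Ivan's, so cooperation needs δ ≥ 5/9.

5/9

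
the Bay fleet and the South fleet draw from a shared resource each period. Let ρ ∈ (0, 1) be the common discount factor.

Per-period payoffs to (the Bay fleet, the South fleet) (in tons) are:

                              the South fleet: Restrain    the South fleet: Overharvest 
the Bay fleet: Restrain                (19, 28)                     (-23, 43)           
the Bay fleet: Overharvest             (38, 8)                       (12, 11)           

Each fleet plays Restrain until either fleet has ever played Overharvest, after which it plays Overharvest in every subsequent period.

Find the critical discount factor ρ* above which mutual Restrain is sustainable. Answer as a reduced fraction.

the Bay fleet: cooperation gives 19 each period; deviation gives 38 once then 12 forever.
  19/(1−ρ) ≥ 38 + 12ρ/(1−ρ) ⇒ ρ ≥ 19/26.
the South fleet: cooperation gives 28 each period; deviation gives 43 once then 11 forever.
  ρ ≥ 15/32.
Both must hold, so the binding constraint is the Bay fleet's: ρ ≥ 19/26.

19/26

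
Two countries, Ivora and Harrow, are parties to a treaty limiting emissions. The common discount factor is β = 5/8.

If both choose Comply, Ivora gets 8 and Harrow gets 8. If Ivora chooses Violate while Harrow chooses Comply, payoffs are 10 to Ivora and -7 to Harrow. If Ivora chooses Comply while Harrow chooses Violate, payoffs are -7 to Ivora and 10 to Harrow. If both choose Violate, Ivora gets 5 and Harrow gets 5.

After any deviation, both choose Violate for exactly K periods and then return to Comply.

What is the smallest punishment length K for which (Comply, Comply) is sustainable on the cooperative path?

No profitable deviation requires (8−5)(β+…+β^K) ≥ 10−8, i.e. β+…+β^K ≥ 2/3 ≈ 0.6667.
With β = 5/8, the partial sums are K=1: 0.6250, K=2: 1.0156.
K = 2 is the first length at which the sum reaches 0.6667.

2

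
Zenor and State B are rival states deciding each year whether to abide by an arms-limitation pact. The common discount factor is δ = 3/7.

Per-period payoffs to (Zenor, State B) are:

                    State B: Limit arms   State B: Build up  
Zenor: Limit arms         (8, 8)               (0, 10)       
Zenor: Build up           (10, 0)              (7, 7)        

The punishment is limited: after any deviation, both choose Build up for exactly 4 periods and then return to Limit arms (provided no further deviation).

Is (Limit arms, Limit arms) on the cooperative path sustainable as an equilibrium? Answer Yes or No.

No

A one-shot deviation gives 10 now, then 7 for 4 periods, then back to 8.
Gain from deviating: (10−8) today; loss: (8−7) in each of the next 4 periods.
No-deviation condition: (8−7)(δ+…+δ^4) ≥ 10−8, i.e. δ+…+δ^4 ≥ 2.
At δ = 3/7: δ+…+δ^4 = 0.7247 < 2.0000.
So cooperation is not sustainable.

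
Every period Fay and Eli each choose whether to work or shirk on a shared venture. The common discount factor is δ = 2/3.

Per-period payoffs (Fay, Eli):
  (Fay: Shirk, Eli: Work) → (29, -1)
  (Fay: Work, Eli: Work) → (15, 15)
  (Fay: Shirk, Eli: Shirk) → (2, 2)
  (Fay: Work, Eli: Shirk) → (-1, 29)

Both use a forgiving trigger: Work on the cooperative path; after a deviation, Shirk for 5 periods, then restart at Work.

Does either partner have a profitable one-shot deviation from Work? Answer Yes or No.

No

A one-shot deviation gives 29 now, then 2 for 5 periods, then back to 15.
Gain from deviating: (29−15) today; loss: (15−2) in each of the next 5 periods.
No-deviation condition: (15−2)(δ+…+δ^5) ≥ 29−15, i.e. δ+…+δ^5 ≥ 14/13.
At δ = 2/3: δ+…+δ^5 = 1.7366 ≥ 1.0769.
So cooperation is sustainable.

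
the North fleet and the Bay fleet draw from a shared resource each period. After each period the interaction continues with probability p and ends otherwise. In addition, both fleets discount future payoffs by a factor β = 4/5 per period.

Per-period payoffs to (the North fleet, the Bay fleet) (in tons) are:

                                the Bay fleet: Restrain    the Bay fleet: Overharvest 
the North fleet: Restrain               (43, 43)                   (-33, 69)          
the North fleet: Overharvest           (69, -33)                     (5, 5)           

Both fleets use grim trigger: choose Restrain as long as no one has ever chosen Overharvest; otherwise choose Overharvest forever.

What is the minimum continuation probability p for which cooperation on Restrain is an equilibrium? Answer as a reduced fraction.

65/128

With continuation probability p and discount β, the effective per-period discount factor is βp.
Grim-trigger IC: βp ≥ (69−43)/(69−5) = 13/32.
So p ≥ (13/32)/(4/5) = 65/128.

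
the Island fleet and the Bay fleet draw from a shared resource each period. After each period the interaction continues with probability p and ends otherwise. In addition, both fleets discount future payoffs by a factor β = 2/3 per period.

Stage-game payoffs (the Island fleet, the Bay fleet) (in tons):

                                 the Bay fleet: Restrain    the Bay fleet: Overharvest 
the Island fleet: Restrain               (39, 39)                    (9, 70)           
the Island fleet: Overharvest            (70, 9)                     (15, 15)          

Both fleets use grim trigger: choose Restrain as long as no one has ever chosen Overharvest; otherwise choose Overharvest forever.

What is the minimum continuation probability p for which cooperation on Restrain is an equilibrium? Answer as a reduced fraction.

93/110

Expected continuation weight on next period's payoff is β·p = 2/3·p, which plays the role of the discount factor.
Cooperation requires 2/3·p ≥ (70−39)/(70−15) = 31/55, hence p ≥ 93/110.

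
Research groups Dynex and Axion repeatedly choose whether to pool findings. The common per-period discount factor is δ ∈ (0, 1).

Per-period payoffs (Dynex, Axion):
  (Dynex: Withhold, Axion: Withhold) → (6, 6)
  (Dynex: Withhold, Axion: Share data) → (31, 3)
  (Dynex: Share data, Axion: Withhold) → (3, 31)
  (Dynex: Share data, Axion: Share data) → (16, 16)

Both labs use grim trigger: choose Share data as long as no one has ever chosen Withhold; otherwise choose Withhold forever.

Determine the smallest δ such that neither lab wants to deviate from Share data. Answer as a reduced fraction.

3/5

Under grim trigger the critical discount factor is (T−C)/(T−P) with T = 31, C = 16, P = 6.
δ* = (31−16)/(31−6) = 15/25 = 3/5.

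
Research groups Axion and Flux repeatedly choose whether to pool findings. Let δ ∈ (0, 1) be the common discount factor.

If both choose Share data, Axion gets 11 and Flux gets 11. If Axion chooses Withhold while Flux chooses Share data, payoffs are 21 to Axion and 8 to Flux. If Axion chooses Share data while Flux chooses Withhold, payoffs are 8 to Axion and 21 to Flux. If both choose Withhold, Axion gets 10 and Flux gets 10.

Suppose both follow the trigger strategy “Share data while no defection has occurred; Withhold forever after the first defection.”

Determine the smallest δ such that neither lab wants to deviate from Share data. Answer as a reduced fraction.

11/(1−δ) ≥ 21 + 10δ/(1−δ)
11 ≥ 21 − 11δ
δ ≥ 10/11.

10/11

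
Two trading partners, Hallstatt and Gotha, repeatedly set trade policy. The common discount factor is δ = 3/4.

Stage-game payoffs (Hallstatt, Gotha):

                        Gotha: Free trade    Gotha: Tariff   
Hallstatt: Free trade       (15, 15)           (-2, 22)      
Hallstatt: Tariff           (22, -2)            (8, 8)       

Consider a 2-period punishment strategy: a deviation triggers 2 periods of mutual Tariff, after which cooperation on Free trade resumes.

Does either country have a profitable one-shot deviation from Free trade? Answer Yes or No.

Comparing payoff streams over the 3 periods until play realigns: cooperate → 15(1+δ+…+δ^2); deviate → 22 + 8(δ+…+δ^2).
Cooperation is sustained iff (15−8)(δ+…+δ^2) ≥ 22−15.
δ+…+δ^2 = 3/4·(1−(3/4)^2)/(1−3/4) = 1.3125, and (22−15)/(15−8) = 1.0000.
1.3125 ≥ 1.0000, so cooperation is sustainable.

No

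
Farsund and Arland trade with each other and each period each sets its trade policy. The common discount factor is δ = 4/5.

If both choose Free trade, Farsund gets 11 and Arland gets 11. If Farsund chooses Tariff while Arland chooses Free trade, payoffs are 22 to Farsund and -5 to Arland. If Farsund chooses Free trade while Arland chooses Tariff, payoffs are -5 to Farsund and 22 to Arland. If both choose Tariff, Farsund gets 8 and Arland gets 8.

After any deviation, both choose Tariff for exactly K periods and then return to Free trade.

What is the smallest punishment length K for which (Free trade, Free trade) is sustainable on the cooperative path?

12

IC: δ(1−δ^K)/(1−δ) ≥ (22−11)/(11−8) = 11/3.
With δ = 4/5: need 1 − δ^K ≥ 11/3·(1−4/5)/(4/5), i.e. δ^K ≤ 0.0833.
Since (4/5)^11 = 0.0859 and (4/5)^12 = 0.0687, the smallest such K is 12.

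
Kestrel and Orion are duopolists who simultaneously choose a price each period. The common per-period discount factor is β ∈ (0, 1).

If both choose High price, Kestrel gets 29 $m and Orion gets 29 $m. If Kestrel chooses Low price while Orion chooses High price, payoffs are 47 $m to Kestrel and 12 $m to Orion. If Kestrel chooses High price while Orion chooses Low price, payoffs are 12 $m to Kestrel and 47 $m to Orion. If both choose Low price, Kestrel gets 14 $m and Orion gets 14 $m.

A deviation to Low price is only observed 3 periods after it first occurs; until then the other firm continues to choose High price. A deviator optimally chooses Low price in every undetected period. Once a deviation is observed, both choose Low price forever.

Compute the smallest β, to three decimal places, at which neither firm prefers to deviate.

0.817

A deviator earns 47 for 3 periods, then 14 forever; cooperating earns 29 forever. Multiplying the IC by (1−β):
29 ≥ 47(1−β^3) + 14β^3, so 33·β^3 ≥ 18 and β^3 ≥ 6/11.
β ≥ (6/11)^(1/3) ≈ 0.817.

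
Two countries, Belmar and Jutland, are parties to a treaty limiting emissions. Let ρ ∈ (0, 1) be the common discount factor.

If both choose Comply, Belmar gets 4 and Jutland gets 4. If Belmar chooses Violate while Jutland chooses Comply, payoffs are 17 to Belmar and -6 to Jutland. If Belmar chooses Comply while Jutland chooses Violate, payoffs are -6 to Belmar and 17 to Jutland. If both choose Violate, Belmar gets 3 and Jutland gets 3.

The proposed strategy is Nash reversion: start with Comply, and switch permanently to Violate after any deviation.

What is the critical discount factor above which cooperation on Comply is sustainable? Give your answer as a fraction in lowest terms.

Under grim trigger the critical discount factor is (T−C)/(T−P) with T = 17, C = 4, P = 3.
ρ* = (17−4)/(17−3) = 13/14.

13/14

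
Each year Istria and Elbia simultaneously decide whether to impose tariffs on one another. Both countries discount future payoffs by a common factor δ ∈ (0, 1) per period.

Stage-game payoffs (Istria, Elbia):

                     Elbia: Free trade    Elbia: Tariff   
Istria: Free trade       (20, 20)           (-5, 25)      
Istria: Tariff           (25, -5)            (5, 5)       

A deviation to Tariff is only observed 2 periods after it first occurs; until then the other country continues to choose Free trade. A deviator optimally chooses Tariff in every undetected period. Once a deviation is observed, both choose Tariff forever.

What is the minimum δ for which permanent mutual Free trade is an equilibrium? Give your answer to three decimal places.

Deviating for the 2 undetected periods gains 25−20 = 5 per period over cooperation, then loses 20−5 = 15 per period forever once punishment starts.
Gain: 5(1 + δ + … + δ^1); loss: 15·δ^2/(1−δ).
No profitable deviation ⇔ 5(1−δ^2) ≤ 15·δ^2, i.e. δ^2 ≥ 5/(5+15) = 1/4.
Hence δ ≥ (1/4)^(1/2) ≈ 0.500.

0.500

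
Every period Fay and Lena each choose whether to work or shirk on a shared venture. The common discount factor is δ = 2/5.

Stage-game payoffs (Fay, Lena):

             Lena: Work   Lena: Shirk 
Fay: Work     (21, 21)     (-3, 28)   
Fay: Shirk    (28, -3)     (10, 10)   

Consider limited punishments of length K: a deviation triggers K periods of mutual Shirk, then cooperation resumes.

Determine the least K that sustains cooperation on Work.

4

Need Σ_{k=1}^{K} δ^k ≥ (28−21)/(21−10) = 0.6364 at δ = 2/5.
At K = 3 the sum is 0.6240 < 0.6364; at K = 4 it is 0.6496 ≥ 0.6364.
So the minimum punishment length is K = 4.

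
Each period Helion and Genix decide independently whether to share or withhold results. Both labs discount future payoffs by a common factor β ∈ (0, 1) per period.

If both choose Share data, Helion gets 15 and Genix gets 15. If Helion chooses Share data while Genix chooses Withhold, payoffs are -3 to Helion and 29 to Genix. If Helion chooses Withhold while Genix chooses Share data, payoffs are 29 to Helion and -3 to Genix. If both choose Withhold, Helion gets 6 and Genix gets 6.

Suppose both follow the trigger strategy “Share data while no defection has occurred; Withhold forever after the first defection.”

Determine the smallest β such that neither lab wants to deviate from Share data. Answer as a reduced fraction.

15/(1−β) ≥ 29 + 6β/(1−β)
15 ≥ 29 − 23β
β ≥ 14/23.

14/23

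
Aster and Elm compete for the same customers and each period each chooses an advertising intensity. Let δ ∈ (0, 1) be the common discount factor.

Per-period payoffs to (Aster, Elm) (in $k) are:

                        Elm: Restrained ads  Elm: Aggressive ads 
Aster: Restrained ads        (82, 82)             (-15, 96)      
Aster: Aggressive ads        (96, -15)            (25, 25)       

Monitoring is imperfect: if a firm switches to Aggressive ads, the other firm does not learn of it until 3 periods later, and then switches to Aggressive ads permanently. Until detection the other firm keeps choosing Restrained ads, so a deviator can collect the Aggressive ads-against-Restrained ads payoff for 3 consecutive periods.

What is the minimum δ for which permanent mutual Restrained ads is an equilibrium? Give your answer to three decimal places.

Deviating for the 3 undetected periods gains 96−82 = 14 per period over cooperation, then loses 82−25 = 57 per period forever once punishment starts.
Gain: 14(1 + δ + … + δ^2); loss: 57·δ^3/(1−δ).
No profitable deviation ⇔ 14(1−δ^3) ≤ 57·δ^3, i.e. δ^3 ≥ 14/(14+57) = 14/71.
Hence δ ≥ (14/71)^(1/3) ≈ 0.582.

0.582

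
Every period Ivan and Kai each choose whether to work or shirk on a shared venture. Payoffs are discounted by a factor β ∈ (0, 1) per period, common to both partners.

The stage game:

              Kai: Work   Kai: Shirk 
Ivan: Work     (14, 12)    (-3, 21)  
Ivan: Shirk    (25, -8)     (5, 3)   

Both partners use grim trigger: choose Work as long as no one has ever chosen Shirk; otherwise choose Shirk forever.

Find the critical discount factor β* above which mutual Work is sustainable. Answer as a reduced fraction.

Ivan's threshold: (25−14)/(25−5) = 11/20.
Kai's threshold: (21−12)/(21−3) = 1/2.
11/20 > 1/2, so Ivan binds and β* = 11/20.

11/20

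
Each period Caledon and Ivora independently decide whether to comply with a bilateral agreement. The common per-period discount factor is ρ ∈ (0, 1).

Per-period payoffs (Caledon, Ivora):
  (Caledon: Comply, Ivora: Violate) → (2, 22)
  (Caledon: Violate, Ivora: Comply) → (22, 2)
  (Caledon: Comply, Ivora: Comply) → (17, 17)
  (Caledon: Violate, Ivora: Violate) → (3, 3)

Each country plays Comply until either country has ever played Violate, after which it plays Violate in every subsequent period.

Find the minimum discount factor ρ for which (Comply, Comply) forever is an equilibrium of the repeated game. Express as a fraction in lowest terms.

One-period gain from deviating is 22 − 17 = 5. The loss is 17 − 3 = 14 in every subsequent period, with present value 14·ρ/(1−ρ).
Deviation is unprofitable when 14·ρ/(1−ρ) ≥ 5, i.e. ρ/(1−ρ) ≥ 5/14.
Equivalently ρ ≥ 5/(5+14) = 5/19.

5/19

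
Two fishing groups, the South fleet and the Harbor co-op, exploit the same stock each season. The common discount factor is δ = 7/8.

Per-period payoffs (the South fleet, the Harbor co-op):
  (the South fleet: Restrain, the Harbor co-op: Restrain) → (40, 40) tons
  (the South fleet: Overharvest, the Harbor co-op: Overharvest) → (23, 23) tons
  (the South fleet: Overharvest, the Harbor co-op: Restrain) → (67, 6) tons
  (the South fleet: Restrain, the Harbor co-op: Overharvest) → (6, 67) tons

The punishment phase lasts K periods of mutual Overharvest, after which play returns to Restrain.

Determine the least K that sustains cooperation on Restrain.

No profitable deviation requires (40−23)(δ+…+δ^K) ≥ 67−40, i.e. δ+…+δ^K ≥ 27/17 ≈ 1.5882.
With δ = 7/8, the partial sums are K=1: 0.8750, K=2: 1.6406.
K = 2 is the first length at which the sum reaches 1.5882.

2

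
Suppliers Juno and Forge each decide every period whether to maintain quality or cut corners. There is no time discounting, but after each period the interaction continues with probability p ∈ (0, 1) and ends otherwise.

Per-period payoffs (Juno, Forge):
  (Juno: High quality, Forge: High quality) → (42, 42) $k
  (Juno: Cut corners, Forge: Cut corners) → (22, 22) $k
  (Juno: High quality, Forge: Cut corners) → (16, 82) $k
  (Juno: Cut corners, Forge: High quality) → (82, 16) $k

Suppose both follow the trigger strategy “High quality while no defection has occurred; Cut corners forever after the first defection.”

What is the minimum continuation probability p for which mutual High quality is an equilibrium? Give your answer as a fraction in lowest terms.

2/3

Expected cooperation value is 42 + p·42 + p²·42 + … = 42/(1−p); deviation gives 82 + p·22/(1−p).
42 ≥ 82(1−p) + 22p ⇒ 60p ≥ 40 ⇒ p ≥ 40/60 = 2/3.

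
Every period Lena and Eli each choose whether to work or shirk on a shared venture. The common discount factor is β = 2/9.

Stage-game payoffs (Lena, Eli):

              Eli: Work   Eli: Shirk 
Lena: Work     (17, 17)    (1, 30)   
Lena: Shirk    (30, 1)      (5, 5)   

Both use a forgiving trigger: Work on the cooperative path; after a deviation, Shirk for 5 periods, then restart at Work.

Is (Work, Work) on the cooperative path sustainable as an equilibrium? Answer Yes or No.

No

IC: β+…+β^5 ≥ (30−17)/(17−5) = 13/12.
At β = 2/9: partial sum = 0.2856 < 1.0833. Cooperation not sustainable.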